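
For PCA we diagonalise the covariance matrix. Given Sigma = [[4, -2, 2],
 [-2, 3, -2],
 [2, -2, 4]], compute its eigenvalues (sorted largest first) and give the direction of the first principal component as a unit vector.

Step 1 — characteristic polynomial p(λ) = det(λI - Sigma) = λ³ - tr·λ² + c_1·λ - det, where tr = trace, c_1 = sum of the principal 2×2 minors, det = det(Sigma):
  tr = 4 + 3 + 4 = 11,
  c_1 = (4·3 - (-2)²) + (4·4 - (2)²) + (3·4 - (-2)²) = 8 + 12 + 8 = 28,
  det = 4·(3·4 - (-2)²) - (-2)·((-2)·4 - (-2)·(2)) + (2)·((-2)·(-2) - 3·(2)) = 4·(8) - (-2)·(-4) + (2)·(-2) = 20.
  So p(λ) = λ³ - 11λ² + 28λ - 20.
Step 2 — look for an integer root (rational root theorem: any rational root is an integer divisor of 20). Testing λ = 2:
  p(2) = 8 - 44 + 56 - 20 = 0  ✓
  Dividing out (λ - 2): p(λ) = (λ - 2)(λ² - 9λ + 10).
Step 3 — remaining eigenvalues from the quadratic λ² - 9λ + 10 = 0:
  Δ = 9² - 4·10 = 81 - 40 = 41,  λ = (9 ± √41)/2 = (9 ± 6.4031)/2 ≈ 7.7016 or 1.2984.
  Sorted: λ_1 = 7.7016,  λ_2 = 2,  λ_3 = 1.2984  (check: sum = 11 = tr ✓).

Step 4 — unit eigenvector for λ_1 ≈ 7.7016: v spans the null space of (Sigma - λ_1 I), whose rows are
  r_1 = (-3.7016, -2, 2),  r_2 = (-2, -4.7016, -2),  r_3 = (2, -2, -3.7016).
  v is orthogonal to every row, so take v ∝ r_1 × r_2 = ((-2)·(-2) - (2)·(-4.7016), (2)·(-2) - (-3.7016)·(-2), (-3.7016)·(-4.7016) - (-2)·(-2)) ≈ (13.4031, -11.4031, 13.4031).
  Let u = (13.4031, -11.4031, 13.4031).
  ||u|| = √((13.4031)² + (-11.4031)² + (13.4031)²) = √(489.3187) ≈ 22.1205,  v_1 = u/||u|| ≈ (0.6059, -0.5155, 0.6059) (||v_1|| = 1).

λ_1 = 7.7016,  λ_2 = 2,  λ_3 = 1.2984;  v_1 ≈ (0.6059, -0.5155, 0.6059)


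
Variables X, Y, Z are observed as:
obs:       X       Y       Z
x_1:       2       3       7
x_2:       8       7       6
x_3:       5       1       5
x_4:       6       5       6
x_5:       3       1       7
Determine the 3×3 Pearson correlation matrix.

Step 1 — column means:
  mean(X) = (2 + 8 + 5 + 6 + 3) / 5 = 24/5 = 4.8
  mean(Y) = (3 + 7 + 1 + 5 + 1) / 5 = 17/5 = 3.4
  mean(Z) = (7 + 6 + 5 + 6 + 7) / 5 = 31/5 = 6.2

Step 2 — sample variances and covariances s[i,j] = (1/(n-1)) · Σ_k (x_{k,i} - mean_i) · (x_{k,j} - mean_j), with n-1 = 4:
  s[X,X] = ((-2.8)·(-2.8) + (3.2)·(3.2) + (0.2)·(0.2) + (1.2)·(1.2) + (-1.8)·(-1.8)) / 4 = 22.8/4 = 5.7
  s[X,Y] = ((-2.8)·(-0.4) + (3.2)·(3.6) + (0.2)·(-2.4) + (1.2)·(1.6) + (-1.8)·(-2.4)) / 4 = 18.4/4 = 4.6
  s[X,Z] = ((-2.8)·(0.8) + (3.2)·(-0.2) + (0.2)·(-1.2) + (1.2)·(-0.2) + (-1.8)·(0.8)) / 4 = -4.8/4 = -1.2
  s[Y,Y] = ((-0.4)·(-0.4) + (3.6)·(3.6) + (-2.4)·(-2.4) + (1.6)·(1.6) + (-2.4)·(-2.4)) / 4 = 27.2/4 = 6.8
  s[Y,Z] = ((-0.4)·(0.8) + (3.6)·(-0.2) + (-2.4)·(-1.2) + (1.6)·(-0.2) + (-2.4)·(0.8)) / 4 = -0.4/4 = -0.1
  s[Z,Z] = ((0.8)·(0.8) + (-0.2)·(-0.2) + (-1.2)·(-1.2) + (-0.2)·(-0.2) + (0.8)·(0.8)) / 4 = 2.8/4 = 0.7
  Sample standard deviations s_i = √(s[i,i]):
  s(X) = √(5.7) = 2.3875
  s(Y) = √(6.8) = 2.6077
  s(Z) = √(0.7) = 0.8367

Step 3 — r_{ij} = s_{ij} / (s_i · s_j):
  r[X,X] = 1 (diagonal).
  r[X,Y] = 4.6 / (2.3875 · 2.6077) = 4.6 / 6.2258 = 0.7389
  r[X,Z] = -1.2 / (2.3875 · 0.8367) = -1.2 / 1.9975 = -0.6008
  r[Y,Y] = 1 (diagonal).
  r[Y,Z] = -0.1 / (2.6077 · 0.8367) = -0.1 / 2.1817 = -0.0458
  r[Z,Z] = 1 (diagonal).

R is symmetric with unit diagonal. Assembling:

R = [[1, 0.7389, -0.6008],
 [0.7389, 1, -0.0458],
 [-0.6008, -0.0458, 1]]


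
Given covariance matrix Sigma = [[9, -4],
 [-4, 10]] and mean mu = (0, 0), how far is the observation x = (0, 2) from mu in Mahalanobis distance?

Step 1 — centre the observation: (x - mu) = (0, 2).

Step 2 — invert Sigma. det(Sigma) = 9·10 - (-4)² = 74.
  Sigma^{-1} = (1/det) · [[d, -b], [-b, a]] = [[0.1351, 0.0541],
 [0.0541, 0.1216]].

Step 3 — form the quadratic (x - mu)^T · Sigma^{-1} · (x - mu):
  Sigma^{-1} · (x - mu) = (0.1081, 0.2432).
  (x - mu)^T · [Sigma^{-1} · (x - mu)] = (0)·(0.1081) + (2)·(0.2432) = 0.4865.

Step 4 — take square root: d = √(0.4865) ≈ 0.6975.

d(x, mu) = √(0.4865) ≈ 0.6975


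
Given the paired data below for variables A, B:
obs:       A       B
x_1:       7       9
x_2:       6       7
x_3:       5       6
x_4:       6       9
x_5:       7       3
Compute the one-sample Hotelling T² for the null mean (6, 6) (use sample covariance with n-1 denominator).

Step 1 — sample mean vector:
  mean(A) = (7 + 6 + 5 + 6 + 7) / 5 = 31/5 = 6.2
  mean(B) = (9 + 7 + 6 + 9 + 3) / 5 = 34/5 = 6.8
  x̄ = (6.2, 6.8),  deviation x̄ - mu_0 = (6.2, 6.8) - (6, 6) = (0.2, 0.8).

Step 2 — sample covariance matrix, S[i,j] = (1/(n-1)) · Σ_k (x_{k,i} - mean_i) · (x_{k,j} - mean_j), divisor n-1 = 4:
  S[A,A] = ((0.8)·(0.8) + (-0.2)·(-0.2) + (-1.2)·(-1.2) + (-0.2)·(-0.2) + (0.8)·(0.8)) / 4 = 2.8/4 = 0.7
  S[A,B] = ((0.8)·(2.2) + (-0.2)·(0.2) + (-1.2)·(-0.8) + (-0.2)·(2.2) + (0.8)·(-3.8)) / 4 = -0.8/4 = -0.2
  S[B,B] = ((2.2)·(2.2) + (0.2)·(0.2) + (-0.8)·(-0.8) + (2.2)·(2.2) + (-3.8)·(-3.8)) / 4 = 24.8/4 = 6.2
  S = [[0.7, -0.2],
 [-0.2, 6.2]].

Step 3 — invert S. det(S) = 0.7·6.2 - (-0.2)² = 4.3.
  S^{-1} = (1/det) · [[d, -b], [-b, a]] = [[1.4419, 0.0465],
 [0.0465, 0.1628]].

Step 4 — quadratic form (x̄ - mu_0)^T · S^{-1} · (x̄ - mu_0):
  S^{-1} · (x̄ - mu_0) = (0.3256, 0.1395),
  (x̄ - mu_0)^T · [...] = (0.2)·(0.3256) + (0.8)·(0.1395) = 0.1767.

Step 5 — scale by n: T² = 5 · 0.1767 = 0.8837.

T² ≈ 0.8837


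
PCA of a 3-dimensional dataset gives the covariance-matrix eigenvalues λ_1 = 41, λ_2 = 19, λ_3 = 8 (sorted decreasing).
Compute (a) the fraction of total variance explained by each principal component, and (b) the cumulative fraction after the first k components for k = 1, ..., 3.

Step 1 — total variance = trace(Sigma) = Σ λ_i = 41 + 19 + 8 = 68.

Step 2 — fraction explained by component i = λ_i / Σ λ:
  PC1: 41/68 = 0.6029
  PC2: 19/68 = 0.2794
  PC3: 8/68 = 0.1176

Step 3 — cumulative fraction after k components = (λ_1 + ... + λ_k) / Σ λ:
  k = 1: 41/68 = 0.6029
  k = 2: (41 + 19)/68 = 60/68 = 0.8824
  k = 3: (41 + 19 + 8)/68 = 68/68 = 1

Summary (fraction, with percent):

explained: PC1 0.6029 (60.29%), PC2 0.2794 (27.94%), PC3 0.1176 (11.76%);  cumulative: 0.6029, 0.8824, 1


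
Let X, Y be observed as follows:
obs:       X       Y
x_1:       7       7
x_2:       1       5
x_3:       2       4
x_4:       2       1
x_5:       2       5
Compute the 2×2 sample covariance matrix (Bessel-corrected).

Step 1 — column means:
  mean(X) = (7 + 1 + 2 + 2 + 2) / 5 = 14/5 = 2.8
  mean(Y) = (7 + 5 + 4 + 1 + 5) / 5 = 22/5 = 4.4

Step 2 — sample covariance S[i,j] = (1/(n-1)) · Σ_k (x_{k,i} - mean_i) · (x_{k,j} - mean_j), with n-1 = 4.
  S[X,X] = ((4.2)·(4.2) + (-1.8)·(-1.8) + (-0.8)·(-0.8) + (-0.8)·(-0.8) + (-0.8)·(-0.8)) / 4 = 22.8/4 = 5.7
  S[X,Y] = ((4.2)·(2.6) + (-1.8)·(0.6) + (-0.8)·(-0.4) + (-0.8)·(-3.4) + (-0.8)·(0.6)) / 4 = 12.4/4 = 3.1
  S[Y,Y] = ((2.6)·(2.6) + (0.6)·(0.6) + (-0.4)·(-0.4) + (-3.4)·(-3.4) + (0.6)·(0.6)) / 4 = 19.2/4 = 4.8

S is symmetric (S[j,i] = S[i,j]). Assembling:

S = [[5.7, 3.1],
 [3.1, 4.8]]


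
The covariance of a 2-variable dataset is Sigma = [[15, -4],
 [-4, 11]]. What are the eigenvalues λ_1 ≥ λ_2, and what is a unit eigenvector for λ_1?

Step 1 — characteristic polynomial of 2×2 Sigma:
  det(Sigma - λI) = λ² - trace · λ + det = 0.
  trace = 15 + 11 = 26, det = 15·11 - (-4)² = 149.
Step 2 — discriminant:
  Δ = trace² - 4·det = 676 - 596 = 80.
Step 3 — eigenvalues:
  λ = (trace ± √Δ)/2 = (26 ± 8.9443)/2,
  λ_1 = 17.4721,  λ_2 = 8.5279.

Step 4 — unit eigenvector for λ_1: solve (Sigma - λ_1 I)v = 0. First row:
  (15 - 17.4721)·v_x + (-4)·v_y = 0, i.e. (-2.4721)·v_x + (-4)·v_y = 0,
  so v ∝ (b, λ_1 - a) = (-4, 2.4721); multiply by -1 so the first entry is positive: u = (4, -2.4721).
  ||u|| = √((4)² + (-2.4721)²) = √(22.1115) ≈ 4.7023,
  v_1 = u/||u|| ≈ (0.8507, -0.5257) (||v_1|| = 1).

λ_1 = 17.4721,  λ_2 = 8.5279;  v_1 ≈ (0.8507, -0.5257)


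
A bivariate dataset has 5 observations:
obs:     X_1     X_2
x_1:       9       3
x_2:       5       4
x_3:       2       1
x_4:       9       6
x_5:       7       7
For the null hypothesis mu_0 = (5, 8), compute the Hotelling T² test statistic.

Step 1 — sample mean vector:
  mean(X_1) = (9 + 5 + 2 + 9 + 7) / 5 = 32/5 = 6.4
  mean(X_2) = (3 + 4 + 1 + 6 + 7) / 5 = 21/5 = 4.2
  x̄ = (6.4, 4.2),  deviation x̄ - mu_0 = (6.4, 4.2) - (5, 8) = (1.4, -3.8).

Step 2 — sample covariance matrix, S[i,j] = (1/(n-1)) · Σ_k (x_{k,i} - mean_i) · (x_{k,j} - mean_j), divisor n-1 = 4:
  S[X_1,X_1] = ((2.6)·(2.6) + (-1.4)·(-1.4) + (-4.4)·(-4.4) + (2.6)·(2.6) + (0.6)·(0.6)) / 4 = 35.2/4 = 8.8
  S[X_1,X_2] = ((2.6)·(-1.2) + (-1.4)·(-0.2) + (-4.4)·(-3.2) + (2.6)·(1.8) + (0.6)·(2.8)) / 4 = 17.6/4 = 4.4
  S[X_2,X_2] = ((-1.2)·(-1.2) + (-0.2)·(-0.2) + (-3.2)·(-3.2) + (1.8)·(1.8) + (2.8)·(2.8)) / 4 = 22.8/4 = 5.7
  S = [[8.8, 4.4],
 [4.4, 5.7]].

Step 3 — invert S. det(S) = 8.8·5.7 - (4.4)² = 30.8.
  S^{-1} = (1/det) · [[d, -b], [-b, a]] = [[0.1851, -0.1429],
 [-0.1429, 0.2857]].

Step 4 — quadratic form (x̄ - mu_0)^T · S^{-1} · (x̄ - mu_0):
  S^{-1} · (x̄ - mu_0) = (0.8019, -1.2857),
  (x̄ - mu_0)^T · [...] = (1.4)·(0.8019) + (-3.8)·(-1.2857) = 6.0084.

Step 5 — scale by n: T² = 5 · 6.0084 = 30.0422.

T² ≈ 30.0422


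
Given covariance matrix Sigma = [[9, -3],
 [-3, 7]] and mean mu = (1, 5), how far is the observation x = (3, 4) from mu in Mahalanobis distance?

Step 1 — centre the observation: (x - mu) = (2, -1).

Step 2 — invert Sigma. det(Sigma) = 9·7 - (-3)² = 54.
  Sigma^{-1} = (1/det) · [[d, -b], [-b, a]] = [[0.1296, 0.0556],
 [0.0556, 0.1667]].

Step 3 — form the quadratic (x - mu)^T · Sigma^{-1} · (x - mu):
  Sigma^{-1} · (x - mu) = (0.2037, -0.0556).
  (x - mu)^T · [Sigma^{-1} · (x - mu)] = (2)·(0.2037) + (-1)·(-0.0556) = 0.463.

Step 4 — take square root: d = √(0.463) ≈ 0.6804.

d(x, mu) = √(0.463) ≈ 0.6804


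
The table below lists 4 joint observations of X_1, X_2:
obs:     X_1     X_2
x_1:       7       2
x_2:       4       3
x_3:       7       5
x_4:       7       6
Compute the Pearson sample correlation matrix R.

Step 1 — column means:
  mean(X_1) = (7 + 4 + 7 + 7) / 4 = 25/4 = 6.25
  mean(X_2) = (2 + 3 + 5 + 6) / 4 = 16/4 = 4

Step 2 — sample variances and covariances s[i,j] = (1/(n-1)) · Σ_k (x_{k,i} - mean_i) · (x_{k,j} - mean_j), with n-1 = 3:
  s[X_1,X_1] = ((0.75)·(0.75) + (-2.25)·(-2.25) + (0.75)·(0.75) + (0.75)·(0.75)) / 3 = 6.75/3 = 2.25
  s[X_1,X_2] = ((0.75)·(-2) + (-2.25)·(-1) + (0.75)·(1) + (0.75)·(2)) / 3 = 3/3 = 1
  s[X_2,X_2] = ((-2)·(-2) + (-1)·(-1) + (1)·(1) + (2)·(2)) / 3 = 10/3 = 3.3333
  Sample standard deviations s_i = √(s[i,i]):
  s(X_1) = √(2.25) = 1.5
  s(X_2) = √(3.3333) = 1.8257

Step 3 — r_{ij} = s_{ij} / (s_i · s_j):
  r[X_1,X_1] = 1 (diagonal).
  r[X_1,X_2] = 1 / (1.5 · 1.8257) = 1 / 2.7386 = 0.3651
  r[X_2,X_2] = 1 (diagonal).

R is symmetric with unit diagonal. Assembling:

R = [[1, 0.3651],
 [0.3651, 1]]


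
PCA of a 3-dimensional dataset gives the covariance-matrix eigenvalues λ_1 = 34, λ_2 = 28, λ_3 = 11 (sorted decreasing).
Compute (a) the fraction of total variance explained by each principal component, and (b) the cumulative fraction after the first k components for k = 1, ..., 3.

Step 1 — total variance = trace(Sigma) = Σ λ_i = 34 + 28 + 11 = 73.

Step 2 — fraction explained by component i = λ_i / Σ λ:
  PC1: 34/73 = 0.4658
  PC2: 28/73 = 0.3836
  PC3: 11/73 = 0.1507

Step 3 — cumulative fraction after k components = (λ_1 + ... + λ_k) / Σ λ:
  k = 1: 34/73 = 0.4658
  k = 2: (34 + 28)/73 = 62/73 = 0.8493
  k = 3: (34 + 28 + 11)/73 = 73/73 = 1

Summary (fraction, with percent):

explained: PC1 0.4658 (46.58%), PC2 0.3836 (38.36%), PC3 0.1507 (15.07%);  cumulative: 0.4658, 0.8493, 1


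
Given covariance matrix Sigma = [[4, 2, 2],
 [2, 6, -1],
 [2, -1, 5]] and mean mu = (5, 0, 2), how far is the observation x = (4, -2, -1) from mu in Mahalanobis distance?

Step 1 — centre the observation: (x - mu) = (-1, -2, -3).

Step 2 — invert Sigma (cofactor / det for 3×3, or solve directly):
  Sigma^{-1} = [[0.4531, -0.1875, -0.2188],
 [-0.1875, 0.25, 0.125],
 [-0.2188, 0.125, 0.3125]].

Step 3 — form the quadratic (x - mu)^T · Sigma^{-1} · (x - mu):
  Sigma^{-1} · (x - mu) = (0.5781, -0.6875, -0.9688).
  (x - mu)^T · [Sigma^{-1} · (x - mu)] = (-1)·(0.5781) + (-2)·(-0.6875) + (-3)·(-0.9688) = 3.7031.

Step 4 — take square root: d = √(3.7031) ≈ 1.9244.

d(x, mu) = √(3.7031) ≈ 1.9244


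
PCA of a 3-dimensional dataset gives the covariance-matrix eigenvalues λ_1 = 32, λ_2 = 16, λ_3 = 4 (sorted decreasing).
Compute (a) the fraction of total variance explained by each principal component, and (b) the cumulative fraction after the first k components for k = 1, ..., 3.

Step 1 — total variance = trace(Sigma) = Σ λ_i = 32 + 16 + 4 = 52.

Step 2 — fraction explained by component i = λ_i / Σ λ:
  PC1: 32/52 = 0.6154
  PC2: 16/52 = 0.3077
  PC3: 4/52 = 0.0769

Step 3 — cumulative fraction after k components = (λ_1 + ... + λ_k) / Σ λ:
  k = 1: 32/52 = 0.6154
  k = 2: (32 + 16)/52 = 48/52 = 0.9231
  k = 3: (32 + 16 + 4)/52 = 52/52 = 1

Summary (fraction, with percent):

explained: PC1 0.6154 (61.54%), PC2 0.3077 (30.77%), PC3 0.0769 (7.69%);  cumulative: 0.6154, 0.9231, 1


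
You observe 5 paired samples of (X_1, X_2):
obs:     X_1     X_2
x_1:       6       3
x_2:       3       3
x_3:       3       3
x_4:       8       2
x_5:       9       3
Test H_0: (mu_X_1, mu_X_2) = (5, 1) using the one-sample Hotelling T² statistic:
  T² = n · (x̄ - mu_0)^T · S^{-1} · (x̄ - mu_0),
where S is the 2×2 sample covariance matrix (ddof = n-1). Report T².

Step 1 — sample mean vector:
  mean(X_1) = (6 + 3 + 3 + 8 + 9) / 5 = 29/5 = 5.8
  mean(X_2) = (3 + 3 + 3 + 2 + 3) / 5 = 14/5 = 2.8
  x̄ = (5.8, 2.8),  deviation x̄ - mu_0 = (5.8, 2.8) - (5, 1) = (0.8, 1.8).

Step 2 — sample covariance matrix, S[i,j] = (1/(n-1)) · Σ_k (x_{k,i} - mean_i) · (x_{k,j} - mean_j), divisor n-1 = 4:
  S[X_1,X_1] = ((0.2)·(0.2) + (-2.8)·(-2.8) + (-2.8)·(-2.8) + (2.2)·(2.2) + (3.2)·(3.2)) / 4 = 30.8/4 = 7.7
  S[X_1,X_2] = ((0.2)·(0.2) + (-2.8)·(0.2) + (-2.8)·(0.2) + (2.2)·(-0.8) + (3.2)·(0.2)) / 4 = -2.2/4 = -0.55
  S[X_2,X_2] = ((0.2)·(0.2) + (0.2)·(0.2) + (0.2)·(0.2) + (-0.8)·(-0.8) + (0.2)·(0.2)) / 4 = 0.8/4 = 0.2
  S = [[7.7, -0.55],
 [-0.55, 0.2]].

Step 3 — invert S. det(S) = 7.7·0.2 - (-0.55)² = 1.2375.
  S^{-1} = (1/det) · [[d, -b], [-b, a]] = [[0.1616, 0.4444],
 [0.4444, 6.2222]].

Step 4 — quadratic form (x̄ - mu_0)^T · S^{-1} · (x̄ - mu_0):
  S^{-1} · (x̄ - mu_0) = (0.9293, 11.5556),
  (x̄ - mu_0)^T · [...] = (0.8)·(0.9293) + (1.8)·(11.5556) = 21.5434.

Step 5 — scale by n: T² = 5 · 21.5434 = 107.7172.

T² ≈ 107.7172


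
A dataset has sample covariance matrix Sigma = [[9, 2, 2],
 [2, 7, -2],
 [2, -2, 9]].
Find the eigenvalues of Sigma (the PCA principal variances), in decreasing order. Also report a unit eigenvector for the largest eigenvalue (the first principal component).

Step 1 — characteristic polynomial p(λ) = det(λI - Sigma) = λ³ - tr·λ² + c_1·λ - det, where tr = trace, c_1 = sum of the principal 2×2 minors, det = det(Sigma):
  tr = 9 + 7 + 9 = 25,
  c_1 = (9·7 - (2)²) + (9·9 - (2)²) + (7·9 - (-2)²) = 59 + 77 + 59 = 195,
  det = 9·(7·9 - (-2)²) - (2)·((2)·9 - (-2)·(2)) + (2)·((2)·(-2) - 7·(2)) = 9·(59) - (2)·(22) + (2)·(-18) = 451.
  So p(λ) = λ³ - 25λ² + 195λ - 451.
Step 2 — look for an integer root (rational root theorem: any rational root is an integer divisor of 451). Testing λ = 11:
  p(11) = 1331 - 3025 + 2145 - 451 = 0  ✓
  Dividing out (λ - 11): p(λ) = (λ - 11)(λ² - 14λ + 41).
Step 3 — remaining eigenvalues from the quadratic λ² - 14λ + 41 = 0:
  Δ = 14² - 4·41 = 196 - 164 = 32,  λ = (14 ± √32)/2 = (14 ± 5.6569)/2 ≈ 9.8284 or 4.1716.
  Sorted: λ_1 = 11,  λ_2 = 9.8284,  λ_3 = 4.1716  (check: sum = 25 = tr ✓).

Step 4 — unit eigenvector for λ_1 = 11: v spans the null space of (Sigma - λ_1 I), whose rows are
  r_1 = (-2, 2, 2),  r_2 = (2, -4, -2),  r_3 = (2, -2, -2).
  v is orthogonal to every row, so take v ∝ r_1 × r_2 = ((2)·(-2) - (2)·(-4), (2)·(2) - (-2)·(-2), (-2)·(-4) - (2)·(2)) = (4, 0, 4).
  Rescale (divide by 4): u = (1, 0, 1).
  ||u|| = √((1)² + (0)² + (1)²) = √(2) ≈ 1.4142,  v_1 = u/||u|| ≈ (0.7071, 0, 0.7071) (||v_1|| = 1).

λ_1 = 11,  λ_2 = 9.8284,  λ_3 = 4.1716;  v_1 ≈ (0.7071, 0, 0.7071)


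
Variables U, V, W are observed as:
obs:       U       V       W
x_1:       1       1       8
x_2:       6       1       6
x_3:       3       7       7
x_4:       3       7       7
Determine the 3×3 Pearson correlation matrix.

Step 1 — column means:
  mean(U) = (1 + 6 + 3 + 3) / 4 = 13/4 = 3.25
  mean(V) = (1 + 1 + 7 + 7) / 4 = 16/4 = 4
  mean(W) = (8 + 6 + 7 + 7) / 4 = 28/4 = 7

Step 2 — sample variances and covariances s[i,j] = (1/(n-1)) · Σ_k (x_{k,i} - mean_i) · (x_{k,j} - mean_j), with n-1 = 3:
  s[U,U] = ((-2.25)·(-2.25) + (2.75)·(2.75) + (-0.25)·(-0.25) + (-0.25)·(-0.25)) / 3 = 12.75/3 = 4.25
  s[U,V] = ((-2.25)·(-3) + (2.75)·(-3) + (-0.25)·(3) + (-0.25)·(3)) / 3 = -3/3 = -1
  s[U,W] = ((-2.25)·(1) + (2.75)·(-1) + (-0.25)·(0) + (-0.25)·(0)) / 3 = -5/3 = -1.6667
  s[V,V] = ((-3)·(-3) + (-3)·(-3) + (3)·(3) + (3)·(3)) / 3 = 36/3 = 12
  s[V,W] = ((-3)·(1) + (-3)·(-1) + (3)·(0) + (3)·(0)) / 3 = 0/3 = 0
  s[W,W] = ((1)·(1) + (-1)·(-1) + (0)·(0) + (0)·(0)) / 3 = 2/3 = 0.6667
  Sample standard deviations s_i = √(s[i,i]):
  s(U) = √(4.25) = 2.0616
  s(V) = √(12) = 3.4641
  s(W) = √(0.6667) = 0.8165

Step 3 — r_{ij} = s_{ij} / (s_i · s_j):
  r[U,U] = 1 (diagonal).
  r[U,V] = -1 / (2.0616 · 3.4641) = -1 / 7.1414 = -0.14
  r[U,W] = -1.6667 / (2.0616 · 0.8165) = -1.6667 / 1.6833 = -0.9901
  r[V,V] = 1 (diagonal).
  r[V,W] = 0 / (3.4641 · 0.8165) = 0 / 2.8284 = 0
  r[W,W] = 1 (diagonal).

R is symmetric with unit diagonal. Assembling:

R = [[1, -0.14, -0.9901],
 [-0.14, 1, 0],
 [-0.9901, 0, 1]]


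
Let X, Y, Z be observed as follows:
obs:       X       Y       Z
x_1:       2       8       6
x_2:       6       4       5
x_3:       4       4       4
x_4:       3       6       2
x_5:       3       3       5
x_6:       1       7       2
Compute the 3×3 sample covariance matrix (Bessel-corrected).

Step 1 — column means:
  mean(X) = (2 + 6 + 4 + 3 + 3 + 1) / 6 = 19/6 = 3.1667
  mean(Y) = (8 + 4 + 4 + 6 + 3 + 7) / 6 = 32/6 = 5.3333
  mean(Z) = (6 + 5 + 4 + 2 + 5 + 2) / 6 = 24/6 = 4

Step 2 — sample covariance S[i,j] = (1/(n-1)) · Σ_k (x_{k,i} - mean_i) · (x_{k,j} - mean_j), with n-1 = 5.
  S[X,X] = ((-1.1667)·(-1.1667) + (2.8333)·(2.8333) + (0.8333)·(0.8333) + (-0.1667)·(-0.1667) + (-0.1667)·(-0.1667) + (-2.1667)·(-2.1667)) / 5 = 14.8333/5 = 2.9667
  S[X,Y] = ((-1.1667)·(2.6667) + (2.8333)·(-1.3333) + (0.8333)·(-1.3333) + (-0.1667)·(0.6667) + (-0.1667)·(-2.3333) + (-2.1667)·(1.6667)) / 5 = -11.3333/5 = -2.2667
  S[X,Z] = ((-1.1667)·(2) + (2.8333)·(1) + (0.8333)·(0) + (-0.1667)·(-2) + (-0.1667)·(1) + (-2.1667)·(-2)) / 5 = 5/5 = 1
  S[Y,Y] = ((2.6667)·(2.6667) + (-1.3333)·(-1.3333) + (-1.3333)·(-1.3333) + (0.6667)·(0.6667) + (-2.3333)·(-2.3333) + (1.6667)·(1.6667)) / 5 = 19.3333/5 = 3.8667
  S[Y,Z] = ((2.6667)·(2) + (-1.3333)·(1) + (-1.3333)·(0) + (0.6667)·(-2) + (-2.3333)·(1) + (1.6667)·(-2)) / 5 = -3/5 = -0.6
  S[Z,Z] = ((2)·(2) + (1)·(1) + (0)·(0) + (-2)·(-2) + (1)·(1) + (-2)·(-2)) / 5 = 14/5 = 2.8

S is symmetric (S[j,i] = S[i,j]). Assembling:

S = [[2.9667, -2.2667, 1],
 [-2.2667, 3.8667, -0.6],
 [1, -0.6, 2.8]]


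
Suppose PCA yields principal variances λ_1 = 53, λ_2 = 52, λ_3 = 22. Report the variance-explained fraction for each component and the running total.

Step 1 — total variance = trace(Sigma) = Σ λ_i = 53 + 52 + 22 = 127.

Step 2 — fraction explained by component i = λ_i / Σ λ:
  PC1: 53/127 = 0.4173
  PC2: 52/127 = 0.4094
  PC3: 22/127 = 0.1732

Step 3 — cumulative fraction after k components = (λ_1 + ... + λ_k) / Σ λ:
  k = 1: 53/127 = 0.4173
  k = 2: (53 + 52)/127 = 105/127 = 0.8268
  k = 3: (53 + 52 + 22)/127 = 127/127 = 1

Summary (fraction, with percent):

explained: PC1 0.4173 (41.73%), PC2 0.4094 (40.94%), PC3 0.1732 (17.32%);  cumulative: 0.4173, 0.8268, 1


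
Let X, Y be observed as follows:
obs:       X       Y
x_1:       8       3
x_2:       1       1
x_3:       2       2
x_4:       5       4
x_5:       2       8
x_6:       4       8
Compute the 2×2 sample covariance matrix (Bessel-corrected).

Step 1 — column means:
  mean(X) = (8 + 1 + 2 + 5 + 2 + 4) / 6 = 22/6 = 3.6667
  mean(Y) = (3 + 1 + 2 + 4 + 8 + 8) / 6 = 26/6 = 4.3333

Step 2 — sample covariance S[i,j] = (1/(n-1)) · Σ_k (x_{k,i} - mean_i) · (x_{k,j} - mean_j), with n-1 = 5.
  S[X,X] = ((4.3333)·(4.3333) + (-2.6667)·(-2.6667) + (-1.6667)·(-1.6667) + (1.3333)·(1.3333) + (-1.6667)·(-1.6667) + (0.3333)·(0.3333)) / 5 = 33.3333/5 = 6.6667
  S[X,Y] = ((4.3333)·(-1.3333) + (-2.6667)·(-3.3333) + (-1.6667)·(-2.3333) + (1.3333)·(-0.3333) + (-1.6667)·(3.6667) + (0.3333)·(3.6667)) / 5 = 1.6667/5 = 0.3333
  S[Y,Y] = ((-1.3333)·(-1.3333) + (-3.3333)·(-3.3333) + (-2.3333)·(-2.3333) + (-0.3333)·(-0.3333) + (3.6667)·(3.6667) + (3.6667)·(3.6667)) / 5 = 45.3333/5 = 9.0667

S is symmetric (S[j,i] = S[i,j]). Assembling:

S = [[6.6667, 0.3333],
 [0.3333, 9.0667]]


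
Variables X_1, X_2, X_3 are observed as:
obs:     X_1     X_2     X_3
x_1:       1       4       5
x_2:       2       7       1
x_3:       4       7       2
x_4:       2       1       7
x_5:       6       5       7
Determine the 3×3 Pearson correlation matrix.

Step 1 — column means:
  mean(X_1) = (1 + 2 + 4 + 2 + 6) / 5 = 15/5 = 3
  mean(X_2) = (4 + 7 + 7 + 1 + 5) / 5 = 24/5 = 4.8
  mean(X_3) = (5 + 1 + 2 + 7 + 7) / 5 = 22/5 = 4.4

Step 2 — sample variances and covariances s[i,j] = (1/(n-1)) · Σ_k (x_{k,i} - mean_i) · (x_{k,j} - mean_j), with n-1 = 4:
  s[X_1,X_1] = ((-2)·(-2) + (-1)·(-1) + (1)·(1) + (-1)·(-1) + (3)·(3)) / 4 = 16/4 = 4
  s[X_1,X_2] = ((-2)·(-0.8) + (-1)·(2.2) + (1)·(2.2) + (-1)·(-3.8) + (3)·(0.2)) / 4 = 6/4 = 1.5
  s[X_1,X_3] = ((-2)·(0.6) + (-1)·(-3.4) + (1)·(-2.4) + (-1)·(2.6) + (3)·(2.6)) / 4 = 5/4 = 1.25
  s[X_2,X_2] = ((-0.8)·(-0.8) + (2.2)·(2.2) + (2.2)·(2.2) + (-3.8)·(-3.8) + (0.2)·(0.2)) / 4 = 24.8/4 = 6.2
  s[X_2,X_3] = ((-0.8)·(0.6) + (2.2)·(-3.4) + (2.2)·(-2.4) + (-3.8)·(2.6) + (0.2)·(2.6)) / 4 = -22.6/4 = -5.65
  s[X_3,X_3] = ((0.6)·(0.6) + (-3.4)·(-3.4) + (-2.4)·(-2.4) + (2.6)·(2.6) + (2.6)·(2.6)) / 4 = 31.2/4 = 7.8
  Sample standard deviations s_i = √(s[i,i]):
  s(X_1) = √(4) = 2
  s(X_2) = √(6.2) = 2.49
  s(X_3) = √(7.8) = 2.7928

Step 3 — r_{ij} = s_{ij} / (s_i · s_j):
  r[X_1,X_1] = 1 (diagonal).
  r[X_1,X_2] = 1.5 / (2 · 2.49) = 1.5 / 4.98 = 0.3012
  r[X_1,X_3] = 1.25 / (2 · 2.7928) = 1.25 / 5.5857 = 0.2238
  r[X_2,X_2] = 1 (diagonal).
  r[X_2,X_3] = -5.65 / (2.49 · 2.7928) = -5.65 / 6.9541 = -0.8125
  r[X_3,X_3] = 1 (diagonal).

R is symmetric with unit diagonal. Assembling:

R = [[1, 0.3012, 0.2238],
 [0.3012, 1, -0.8125],
 [0.2238, -0.8125, 1]]


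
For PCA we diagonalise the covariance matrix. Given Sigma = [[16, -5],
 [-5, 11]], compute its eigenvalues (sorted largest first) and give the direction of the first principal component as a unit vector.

Step 1 — characteristic polynomial of 2×2 Sigma:
  det(Sigma - λI) = λ² - trace · λ + det = 0.
  trace = 16 + 11 = 27, det = 16·11 - (-5)² = 151.
Step 2 — discriminant:
  Δ = trace² - 4·det = 729 - 604 = 125.
Step 3 — eigenvalues:
  λ = (trace ± √Δ)/2 = (27 ± 11.1803)/2,
  λ_1 = 19.0902,  λ_2 = 7.9098.

Step 4 — unit eigenvector for λ_1: solve (Sigma - λ_1 I)v = 0. First row:
  (16 - 19.0902)·v_x + (-5)·v_y = 0, i.e. (-3.0902)·v_x + (-5)·v_y = 0,
  so v ∝ (b, λ_1 - a) = (-5, 3.0902); multiply by -1 so the first entry is positive: u = (5, -3.0902).
  ||u|| = √((5)² + (-3.0902)²) = √(34.5492) ≈ 5.8779,
  v_1 = u/||u|| ≈ (0.8507, -0.5257) (||v_1|| = 1).

λ_1 = 19.0902,  λ_2 = 7.9098;  v_1 ≈ (0.8507, -0.5257)


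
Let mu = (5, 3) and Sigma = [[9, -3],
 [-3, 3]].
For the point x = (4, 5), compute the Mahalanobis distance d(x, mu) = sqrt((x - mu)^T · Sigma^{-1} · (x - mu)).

Step 1 — centre the observation: (x - mu) = (-1, 2).

Step 2 — invert Sigma. det(Sigma) = 9·3 - (-3)² = 18.
  Sigma^{-1} = (1/det) · [[d, -b], [-b, a]] = [[0.1667, 0.1667],
 [0.1667, 0.5]].

Step 3 — form the quadratic (x - mu)^T · Sigma^{-1} · (x - mu):
  Sigma^{-1} · (x - mu) = (0.1667, 0.8333).
  (x - mu)^T · [Sigma^{-1} · (x - mu)] = (-1)·(0.1667) + (2)·(0.8333) = 1.5.

Step 4 — take square root: d = √(1.5) ≈ 1.2247.

d(x, mu) = √(1.5) ≈ 1.2247


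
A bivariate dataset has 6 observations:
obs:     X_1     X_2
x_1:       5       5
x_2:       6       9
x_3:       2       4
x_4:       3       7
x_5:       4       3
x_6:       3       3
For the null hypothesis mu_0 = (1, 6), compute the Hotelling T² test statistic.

Step 1 — sample mean vector:
  mean(X_1) = (5 + 6 + 2 + 3 + 4 + 3) / 6 = 23/6 = 3.8333
  mean(X_2) = (5 + 9 + 4 + 7 + 3 + 3) / 6 = 31/6 = 5.1667
  x̄ = (3.8333, 5.1667),  deviation x̄ - mu_0 = (3.8333, 5.1667) - (1, 6) = (2.8333, -0.8333).

Step 2 — sample covariance matrix, S[i,j] = (1/(n-1)) · Σ_k (x_{k,i} - mean_i) · (x_{k,j} - mean_j), divisor n-1 = 5:
  S[X_1,X_1] = ((1.1667)·(1.1667) + (2.1667)·(2.1667) + (-1.8333)·(-1.8333) + (-0.8333)·(-0.8333) + (0.1667)·(0.1667) + (-0.8333)·(-0.8333)) / 5 = 10.8333/5 = 2.1667
  S[X_1,X_2] = ((1.1667)·(-0.1667) + (2.1667)·(3.8333) + (-1.8333)·(-1.1667) + (-0.8333)·(1.8333) + (0.1667)·(-2.1667) + (-0.8333)·(-2.1667)) / 5 = 10.1667/5 = 2.0333
  S[X_2,X_2] = ((-0.1667)·(-0.1667) + (3.8333)·(3.8333) + (-1.1667)·(-1.1667) + (1.8333)·(1.8333) + (-2.1667)·(-2.1667) + (-2.1667)·(-2.1667)) / 5 = 28.8333/5 = 5.7667
  S = [[2.1667, 2.0333],
 [2.0333, 5.7667]].

Step 3 — invert S. det(S) = 2.1667·5.7667 - (2.0333)² = 8.36.
  S^{-1} = (1/det) · [[d, -b], [-b, a]] = [[0.6898, -0.2432],
 [-0.2432, 0.2592]].

Step 4 — quadratic form (x̄ - mu_0)^T · S^{-1} · (x̄ - mu_0):
  S^{-1} · (x̄ - mu_0) = (2.1571, -0.9051),
  (x̄ - mu_0)^T · [...] = (2.8333)·(2.1571) + (-0.8333)·(-0.9051) = 6.866.

Step 5 — scale by n: T² = 6 · 6.866 = 41.1962.

T² ≈ 41.1962


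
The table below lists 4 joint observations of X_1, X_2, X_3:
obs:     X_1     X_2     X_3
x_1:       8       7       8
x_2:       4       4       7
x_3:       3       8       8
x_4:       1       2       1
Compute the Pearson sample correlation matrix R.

Step 1 — column means:
  mean(X_1) = (8 + 4 + 3 + 1) / 4 = 16/4 = 4
  mean(X_2) = (7 + 4 + 8 + 2) / 4 = 21/4 = 5.25
  mean(X_3) = (8 + 7 + 8 + 1) / 4 = 24/4 = 6

Step 2 — sample variances and covariances s[i,j] = (1/(n-1)) · Σ_k (x_{k,i} - mean_i) · (x_{k,j} - mean_j), with n-1 = 3:
  s[X_1,X_1] = ((4)·(4) + (0)·(0) + (-1)·(-1) + (-3)·(-3)) / 3 = 26/3 = 8.6667
  s[X_1,X_2] = ((4)·(1.75) + (0)·(-1.25) + (-1)·(2.75) + (-3)·(-3.25)) / 3 = 14/3 = 4.6667
  s[X_1,X_3] = ((4)·(2) + (0)·(1) + (-1)·(2) + (-3)·(-5)) / 3 = 21/3 = 7
  s[X_2,X_2] = ((1.75)·(1.75) + (-1.25)·(-1.25) + (2.75)·(2.75) + (-3.25)·(-3.25)) / 3 = 22.75/3 = 7.5833
  s[X_2,X_3] = ((1.75)·(2) + (-1.25)·(1) + (2.75)·(2) + (-3.25)·(-5)) / 3 = 24/3 = 8
  s[X_3,X_3] = ((2)·(2) + (1)·(1) + (2)·(2) + (-5)·(-5)) / 3 = 34/3 = 11.3333
  Sample standard deviations s_i = √(s[i,i]):
  s(X_1) = √(8.6667) = 2.9439
  s(X_2) = √(7.5833) = 2.7538
  s(X_3) = √(11.3333) = 3.3665

Step 3 — r_{ij} = s_{ij} / (s_i · s_j):
  r[X_1,X_1] = 1 (diagonal).
  r[X_1,X_2] = 4.6667 / (2.9439 · 2.7538) = 4.6667 / 8.1069 = 0.5756
  r[X_1,X_3] = 7 / (2.9439 · 3.3665) = 7 / 9.9107 = 0.7063
  r[X_2,X_2] = 1 (diagonal).
  r[X_2,X_3] = 8 / (2.7538 · 3.3665) = 8 / 9.2706 = 0.8629
  r[X_3,X_3] = 1 (diagonal).

R is symmetric with unit diagonal. Assembling:

R = [[1, 0.5756, 0.7063],
 [0.5756, 1, 0.8629],
 [0.7063, 0.8629, 1]]


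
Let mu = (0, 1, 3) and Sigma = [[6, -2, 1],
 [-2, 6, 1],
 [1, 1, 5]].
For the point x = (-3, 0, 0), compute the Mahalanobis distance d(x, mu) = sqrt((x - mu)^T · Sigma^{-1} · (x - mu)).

Step 1 — centre the observation: (x - mu) = (-3, -1, -3).

Step 2 — invert Sigma (cofactor / det for 3×3, or solve directly):
  Sigma^{-1} = [[0.2014, 0.0764, -0.0556],
 [0.0764, 0.2014, -0.0556],
 [-0.0556, -0.0556, 0.2222]].

Step 3 — form the quadratic (x - mu)^T · Sigma^{-1} · (x - mu):
  Sigma^{-1} · (x - mu) = (-0.5139, -0.2639, -0.4444).
  (x - mu)^T · [Sigma^{-1} · (x - mu)] = (-3)·(-0.5139) + (-1)·(-0.2639) + (-3)·(-0.4444) = 3.1389.

Step 4 — take square root: d = √(3.1389) ≈ 1.7717.

d(x, mu) = √(3.1389) ≈ 1.7717


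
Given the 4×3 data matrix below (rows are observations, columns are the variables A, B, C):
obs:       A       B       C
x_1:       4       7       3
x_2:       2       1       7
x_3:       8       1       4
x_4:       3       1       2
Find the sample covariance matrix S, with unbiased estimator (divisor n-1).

Step 1 — column means:
  mean(A) = (4 + 2 + 8 + 3) / 4 = 17/4 = 4.25
  mean(B) = (7 + 1 + 1 + 1) / 4 = 10/4 = 2.5
  mean(C) = (3 + 7 + 4 + 2) / 4 = 16/4 = 4

Step 2 — sample covariance S[i,j] = (1/(n-1)) · Σ_k (x_{k,i} - mean_i) · (x_{k,j} - mean_j), with n-1 = 3.
  S[A,A] = ((-0.25)·(-0.25) + (-2.25)·(-2.25) + (3.75)·(3.75) + (-1.25)·(-1.25)) / 3 = 20.75/3 = 6.9167
  S[A,B] = ((-0.25)·(4.5) + (-2.25)·(-1.5) + (3.75)·(-1.5) + (-1.25)·(-1.5)) / 3 = -1.5/3 = -0.5
  S[A,C] = ((-0.25)·(-1) + (-2.25)·(3) + (3.75)·(0) + (-1.25)·(-2)) / 3 = -4/3 = -1.3333
  S[B,B] = ((4.5)·(4.5) + (-1.5)·(-1.5) + (-1.5)·(-1.5) + (-1.5)·(-1.5)) / 3 = 27/3 = 9
  S[B,C] = ((4.5)·(-1) + (-1.5)·(3) + (-1.5)·(0) + (-1.5)·(-2)) / 3 = -6/3 = -2
  S[C,C] = ((-1)·(-1) + (3)·(3) + (0)·(0) + (-2)·(-2)) / 3 = 14/3 = 4.6667

S is symmetric (S[j,i] = S[i,j]). Assembling:

S = [[6.9167, -0.5, -1.3333],
 [-0.5, 9, -2],
 [-1.3333, -2, 4.6667]]


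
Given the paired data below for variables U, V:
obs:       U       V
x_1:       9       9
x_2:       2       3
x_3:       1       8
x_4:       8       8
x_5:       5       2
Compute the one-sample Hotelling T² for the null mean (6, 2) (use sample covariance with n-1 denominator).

Step 1 — sample mean vector:
  mean(U) = (9 + 2 + 1 + 8 + 5) / 5 = 25/5 = 5
  mean(V) = (9 + 3 + 8 + 8 + 2) / 5 = 30/5 = 6
  x̄ = (5, 6),  deviation x̄ - mu_0 = (5, 6) - (6, 2) = (-1, 4).

Step 2 — sample covariance matrix, S[i,j] = (1/(n-1)) · Σ_k (x_{k,i} - mean_i) · (x_{k,j} - mean_j), divisor n-1 = 4:
  S[U,U] = ((4)·(4) + (-3)·(-3) + (-4)·(-4) + (3)·(3) + (0)·(0)) / 4 = 50/4 = 12.5
  S[U,V] = ((4)·(3) + (-3)·(-3) + (-4)·(2) + (3)·(2) + (0)·(-4)) / 4 = 19/4 = 4.75
  S[V,V] = ((3)·(3) + (-3)·(-3) + (2)·(2) + (2)·(2) + (-4)·(-4)) / 4 = 42/4 = 10.5
  S = [[12.5, 4.75],
 [4.75, 10.5]].

Step 3 — invert S. det(S) = 12.5·10.5 - (4.75)² = 108.6875.
  S^{-1} = (1/det) · [[d, -b], [-b, a]] = [[0.0966, -0.0437],
 [-0.0437, 0.115]].

Step 4 — quadratic form (x̄ - mu_0)^T · S^{-1} · (x̄ - mu_0):
  S^{-1} · (x̄ - mu_0) = (-0.2714, 0.5037),
  (x̄ - mu_0)^T · [...] = (-1)·(-0.2714) + (4)·(0.5037) = 2.2864.

Step 5 — scale by n: T² = 5 · 2.2864 = 11.4319.

T² ≈ 11.4319


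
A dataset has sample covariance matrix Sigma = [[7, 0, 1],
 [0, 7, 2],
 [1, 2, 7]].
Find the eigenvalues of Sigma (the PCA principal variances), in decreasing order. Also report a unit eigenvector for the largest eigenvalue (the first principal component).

Step 1 — characteristic polynomial p(λ) = det(λI - Sigma) = λ³ - tr·λ² + c_1·λ - det, where tr = trace, c_1 = sum of the principal 2×2 minors, det = det(Sigma):
  tr = 7 + 7 + 7 = 21,
  c_1 = (7·7 - (0)²) + (7·7 - (1)²) + (7·7 - (2)²) = 49 + 48 + 45 = 142,
  det = 7·(7·7 - (2)²) - (0)·((0)·7 - (2)·(1)) + (1)·((0)·(2) - 7·(1)) = 7·(45) - (0)·(-2) + (1)·(-7) = 308.
  So p(λ) = λ³ - 21λ² + 142λ - 308.
Step 2 — look for an integer root (rational root theorem: any rational root is an integer divisor of 308). Testing λ = 7:
  p(7) = 343 - 1029 + 994 - 308 = 0  ✓
  Dividing out (λ - 7): p(λ) = (λ - 7)(λ² - 14λ + 44).
Step 3 — remaining eigenvalues from the quadratic λ² - 14λ + 44 = 0:
  Δ = 14² - 4·44 = 196 - 176 = 20,  λ = (14 ± √20)/2 = (14 ± 4.4721)/2 ≈ 9.2361 or 4.7639.
  Sorted: λ_1 = 9.2361,  λ_2 = 7,  λ_3 = 4.7639  (check: sum = 21 = tr ✓).

Step 4 — unit eigenvector for λ_1 ≈ 9.2361: v spans the null space of (Sigma - λ_1 I), whose rows are
  r_1 = (-2.2361, 0, 1),  r_2 = (0, -2.2361, 2),  r_3 = (1, 2, -2.2361).
  v is orthogonal to every row, so take v ∝ r_1 × r_2 = ((0)·(2) - (1)·(-2.2361), (1)·(0) - (-2.2361)·(2), (-2.2361)·(-2.2361) - (0)·(0)) ≈ (2.2361, 4.4721, 5).
  Let u = (2.2361, 4.4721, 5).
  ||u|| = √((2.2361)² + (4.4721)² + (5)²) = √(50) ≈ 7.0711,  v_1 = u/||u|| ≈ (0.3162, 0.6325, 0.7071) (||v_1|| = 1).

λ_1 = 9.2361,  λ_2 = 7,  λ_3 = 4.7639;  v_1 ≈ (0.3162, 0.6325, 0.7071)


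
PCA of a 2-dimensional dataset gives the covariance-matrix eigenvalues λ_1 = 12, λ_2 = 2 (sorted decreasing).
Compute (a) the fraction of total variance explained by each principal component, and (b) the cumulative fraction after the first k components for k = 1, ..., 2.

Step 1 — total variance = trace(Sigma) = Σ λ_i = 12 + 2 = 14.

Step 2 — fraction explained by component i = λ_i / Σ λ:
  PC1: 12/14 = 0.8571
  PC2: 2/14 = 0.1429

Step 3 — cumulative fraction after k components = (λ_1 + ... + λ_k) / Σ λ:
  k = 1: 12/14 = 0.8571
  k = 2: (12 + 2)/14 = 14/14 = 1

Summary (fraction, with percent):

explained: PC1 0.8571 (85.71%), PC2 0.1429 (14.29%);  cumulative: 0.8571, 1


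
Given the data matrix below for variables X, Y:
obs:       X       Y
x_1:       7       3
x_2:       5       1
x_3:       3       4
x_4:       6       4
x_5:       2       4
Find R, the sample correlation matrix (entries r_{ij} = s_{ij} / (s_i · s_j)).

Step 1 — column means:
  mean(X) = (7 + 5 + 3 + 6 + 2) / 5 = 23/5 = 4.6
  mean(Y) = (3 + 1 + 4 + 4 + 4) / 5 = 16/5 = 3.2

Step 2 — sample variances and covariances s[i,j] = (1/(n-1)) · Σ_k (x_{k,i} - mean_i) · (x_{k,j} - mean_j), with n-1 = 4:
  s[X,X] = ((2.4)·(2.4) + (0.4)·(0.4) + (-1.6)·(-1.6) + (1.4)·(1.4) + (-2.6)·(-2.6)) / 4 = 17.2/4 = 4.3
  s[X,Y] = ((2.4)·(-0.2) + (0.4)·(-2.2) + (-1.6)·(0.8) + (1.4)·(0.8) + (-2.6)·(0.8)) / 4 = -3.6/4 = -0.9
  s[Y,Y] = ((-0.2)·(-0.2) + (-2.2)·(-2.2) + (0.8)·(0.8) + (0.8)·(0.8) + (0.8)·(0.8)) / 4 = 6.8/4 = 1.7
  Sample standard deviations s_i = √(s[i,i]):
  s(X) = √(4.3) = 2.0736
  s(Y) = √(1.7) = 1.3038

Step 3 — r_{ij} = s_{ij} / (s_i · s_j):
  r[X,X] = 1 (diagonal).
  r[X,Y] = -0.9 / (2.0736 · 1.3038) = -0.9 / 2.7037 = -0.3329
  r[Y,Y] = 1 (diagonal).

R is symmetric with unit diagonal. Assembling:

R = [[1, -0.3329],
 [-0.3329, 1]]


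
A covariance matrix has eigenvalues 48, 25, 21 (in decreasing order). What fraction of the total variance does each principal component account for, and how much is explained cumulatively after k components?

Step 1 — total variance = trace(Sigma) = Σ λ_i = 48 + 25 + 21 = 94.

Step 2 — fraction explained by component i = λ_i / Σ λ:
  PC1: 48/94 = 0.5106
  PC2: 25/94 = 0.266
  PC3: 21/94 = 0.2234

Step 3 — cumulative fraction after k components = (λ_1 + ... + λ_k) / Σ λ:
  k = 1: 48/94 = 0.5106
  k = 2: (48 + 25)/94 = 73/94 = 0.7766
  k = 3: (48 + 25 + 21)/94 = 94/94 = 1

Summary (fraction, with percent):

explained: PC1 0.5106 (51.06%), PC2 0.266 (26.6%), PC3 0.2234 (22.34%);  cumulative: 0.5106, 0.7766, 1


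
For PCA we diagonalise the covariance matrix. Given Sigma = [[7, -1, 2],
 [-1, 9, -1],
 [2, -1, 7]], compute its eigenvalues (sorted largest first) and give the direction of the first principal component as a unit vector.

Step 1 — characteristic polynomial p(λ) = det(λI - Sigma) = λ³ - tr·λ² + c_1·λ - det, where tr = trace, c_1 = sum of the principal 2×2 minors, det = det(Sigma):
  tr = 7 + 9 + 7 = 23,
  c_1 = (7·9 - (-1)²) + (7·7 - (2)²) + (9·7 - (-1)²) = 62 + 45 + 62 = 169,
  det = 7·(9·7 - (-1)²) - (-1)·((-1)·7 - (-1)·(2)) + (2)·((-1)·(-1) - 9·(2)) = 7·(62) - (-1)·(-5) + (2)·(-17) = 395.
  So p(λ) = λ³ - 23λ² + 169λ - 395.
Step 2 — look for an integer root (rational root theorem: any rational root is an integer divisor of 395). Testing λ = 5:
  p(5) = 125 - 575 + 845 - 395 = 0  ✓
  Dividing out (λ - 5): p(λ) = (λ - 5)(λ² - 18λ + 79).
Step 3 — remaining eigenvalues from the quadratic λ² - 18λ + 79 = 0:
  Δ = 18² - 4·79 = 324 - 316 = 8,  λ = (18 ± √8)/2 = (18 ± 2.8284)/2 ≈ 10.4142 or 7.5858.
  Sorted: λ_1 = 10.4142,  λ_2 = 7.5858,  λ_3 = 5  (check: sum = 23 = tr ✓).

Step 4 — unit eigenvector for λ_1 ≈ 10.4142: v spans the null space of (Sigma - λ_1 I), whose rows are
  r_1 = (-3.4142, -1, 2),  r_2 = (-1, -1.4142, -1),  r_3 = (2, -1, -3.4142).
  v is orthogonal to every row, so take v ∝ r_1 × r_2 = ((-1)·(-1) - (2)·(-1.4142), (2)·(-1) - (-3.4142)·(-1), (-3.4142)·(-1.4142) - (-1)·(-1)) ≈ (3.8284, -5.4142, 3.8284).
  Let u = (3.8284, -5.4142, 3.8284).
  ||u|| = √((3.8284)² + (-5.4142)² + (3.8284)²) = √(58.6274) ≈ 7.6569,  v_1 = u/||u|| ≈ (0.5, -0.7071, 0.5) (||v_1|| = 1).

λ_1 = 10.4142,  λ_2 = 7.5858,  λ_3 = 5;  v_1 ≈ (0.5, -0.7071, 0.5)


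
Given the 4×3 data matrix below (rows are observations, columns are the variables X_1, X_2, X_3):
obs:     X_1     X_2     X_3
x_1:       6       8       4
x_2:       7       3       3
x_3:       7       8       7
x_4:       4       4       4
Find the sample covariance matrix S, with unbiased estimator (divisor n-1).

Step 1 — column means:
  mean(X_1) = (6 + 7 + 7 + 4) / 4 = 24/4 = 6
  mean(X_2) = (8 + 3 + 8 + 4) / 4 = 23/4 = 5.75
  mean(X_3) = (4 + 3 + 7 + 4) / 4 = 18/4 = 4.5

Step 2 — sample covariance S[i,j] = (1/(n-1)) · Σ_k (x_{k,i} - mean_i) · (x_{k,j} - mean_j), with n-1 = 3.
  S[X_1,X_1] = ((0)·(0) + (1)·(1) + (1)·(1) + (-2)·(-2)) / 3 = 6/3 = 2
  S[X_1,X_2] = ((0)·(2.25) + (1)·(-2.75) + (1)·(2.25) + (-2)·(-1.75)) / 3 = 3/3 = 1
  S[X_1,X_3] = ((0)·(-0.5) + (1)·(-1.5) + (1)·(2.5) + (-2)·(-0.5)) / 3 = 2/3 = 0.6667
  S[X_2,X_2] = ((2.25)·(2.25) + (-2.75)·(-2.75) + (2.25)·(2.25) + (-1.75)·(-1.75)) / 3 = 20.75/3 = 6.9167
  S[X_2,X_3] = ((2.25)·(-0.5) + (-2.75)·(-1.5) + (2.25)·(2.5) + (-1.75)·(-0.5)) / 3 = 9.5/3 = 3.1667
  S[X_3,X_3] = ((-0.5)·(-0.5) + (-1.5)·(-1.5) + (2.5)·(2.5) + (-0.5)·(-0.5)) / 3 = 9/3 = 3

S is symmetric (S[j,i] = S[i,j]). Assembling:

S = [[2, 1, 0.6667],
 [1, 6.9167, 3.1667],
 [0.6667, 3.1667, 3]]


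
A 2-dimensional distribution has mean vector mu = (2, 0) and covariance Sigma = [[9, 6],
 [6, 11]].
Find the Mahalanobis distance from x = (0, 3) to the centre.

Step 1 — centre the observation: (x - mu) = (-2, 3).

Step 2 — invert Sigma. det(Sigma) = 9·11 - (6)² = 63.
  Sigma^{-1} = (1/det) · [[d, -b], [-b, a]] = [[0.1746, -0.0952],
 [-0.0952, 0.1429]].

Step 3 — form the quadratic (x - mu)^T · Sigma^{-1} · (x - mu):
  Sigma^{-1} · (x - mu) = (-0.6349, 0.619).
  (x - mu)^T · [Sigma^{-1} · (x - mu)] = (-2)·(-0.6349) + (3)·(0.619) = 3.127.

Step 4 — take square root: d = √(3.127) ≈ 1.7683.

d(x, mu) = √(3.127) ≈ 1.7683


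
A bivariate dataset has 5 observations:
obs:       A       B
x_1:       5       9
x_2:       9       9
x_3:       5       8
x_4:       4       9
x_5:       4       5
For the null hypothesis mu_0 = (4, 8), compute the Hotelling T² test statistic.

Step 1 — sample mean vector:
  mean(A) = (5 + 9 + 5 + 4 + 4) / 5 = 27/5 = 5.4
  mean(B) = (9 + 9 + 8 + 9 + 5) / 5 = 40/5 = 8
  x̄ = (5.4, 8),  deviation x̄ - mu_0 = (5.4, 8) - (4, 8) = (1.4, 0).

Step 2 — sample covariance matrix, S[i,j] = (1/(n-1)) · Σ_k (x_{k,i} - mean_i) · (x_{k,j} - mean_j), divisor n-1 = 4:
  S[A,A] = ((-0.4)·(-0.4) + (3.6)·(3.6) + (-0.4)·(-0.4) + (-1.4)·(-1.4) + (-1.4)·(-1.4)) / 4 = 17.2/4 = 4.3
  S[A,B] = ((-0.4)·(1) + (3.6)·(1) + (-0.4)·(0) + (-1.4)·(1) + (-1.4)·(-3)) / 4 = 6/4 = 1.5
  S[B,B] = ((1)·(1) + (1)·(1) + (0)·(0) + (1)·(1) + (-3)·(-3)) / 4 = 12/4 = 3
  S = [[4.3, 1.5],
 [1.5, 3]].

Step 3 — invert S. det(S) = 4.3·3 - (1.5)² = 10.65.
  S^{-1} = (1/det) · [[d, -b], [-b, a]] = [[0.2817, -0.1408],
 [-0.1408, 0.4038]].

Step 4 — quadratic form (x̄ - mu_0)^T · S^{-1} · (x̄ - mu_0):
  S^{-1} · (x̄ - mu_0) = (0.3944, -0.1972),
  (x̄ - mu_0)^T · [...] = (1.4)·(0.3944) + (0)·(-0.1972) = 0.5521.

Step 5 — scale by n: T² = 5 · 0.5521 = 2.7606.

T² ≈ 2.7606
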